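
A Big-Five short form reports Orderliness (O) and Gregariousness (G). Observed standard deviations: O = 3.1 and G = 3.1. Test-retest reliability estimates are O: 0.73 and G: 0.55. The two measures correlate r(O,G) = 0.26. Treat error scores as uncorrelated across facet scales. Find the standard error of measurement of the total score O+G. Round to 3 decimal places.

2.630

Var(total) = 19.22 + 4.9972 = 24.2172.
True-score variance = 12.3008 + 4.9972 = 17.298, so reliability = 0.7143.
Error variance = 24.2172 − 17.298 = 6.9192; SEM = √6.9192 = 2.630.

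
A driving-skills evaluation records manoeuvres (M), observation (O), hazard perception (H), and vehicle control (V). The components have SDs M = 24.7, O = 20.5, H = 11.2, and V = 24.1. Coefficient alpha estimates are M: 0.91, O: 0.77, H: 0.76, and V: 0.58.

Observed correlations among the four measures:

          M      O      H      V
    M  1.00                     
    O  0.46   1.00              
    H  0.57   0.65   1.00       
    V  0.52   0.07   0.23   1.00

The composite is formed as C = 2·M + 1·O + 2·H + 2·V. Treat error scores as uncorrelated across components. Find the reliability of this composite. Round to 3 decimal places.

Var(C) = 2²·24.7² + 20.5² + 2²·11.2² + 2²·24.1² + 2·[2·24.7·20.5·0.46 + 4·24.7·11.2·0.57 + 4·24.7·24.1·0.52 + 2·20.5·11.2·0.65 + 2·20.5·24.1·0.07 + 4·11.2·24.1·0.23] = 5685.61 + 5901.43 = 11587.
Under uncorrelated errors the observed covariances equal the true-score covariances, so only the own-variance terms attenuate.
True-score variance = [2²·24.7²·0.91 + 20.5²·0.77 + 2²·11.2²·0.76 + 2²·24.1²·0.58] + 5901.43 = 4273.14 + 5901.43 = 10174.6.
Reliability = 10174.6 / 11587 = 0.878.

0.878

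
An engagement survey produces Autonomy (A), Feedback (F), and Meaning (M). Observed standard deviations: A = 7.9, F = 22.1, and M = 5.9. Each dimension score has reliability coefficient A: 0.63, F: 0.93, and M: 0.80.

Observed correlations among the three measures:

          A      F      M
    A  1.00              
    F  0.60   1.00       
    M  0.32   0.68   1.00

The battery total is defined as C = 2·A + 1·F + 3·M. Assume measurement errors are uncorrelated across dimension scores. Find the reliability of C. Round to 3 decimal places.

0.913

Var(C) = 2²·7.9² + 22.1² + 3²·5.9² + 2·[2·7.9·22.1·0.60 + 6·7.9·5.9·0.32 + 3·22.1·5.9·0.68] = 1051.34 + 1129.99 = 2181.33.
With uncorrelated errors the cross-covariances are all true-score covariance, so they carry over unchanged; only the diagonal terms shrink to ρᵢσᵢ².
True-score variance = [2²·7.9²·0.63 + 22.1²·0.93 + 3²·5.9²·0.80] + 1129.99 = 862.127 + 1129.99 = 1992.12.
Reliability = 1992.12 / 2181.33 = 0.913.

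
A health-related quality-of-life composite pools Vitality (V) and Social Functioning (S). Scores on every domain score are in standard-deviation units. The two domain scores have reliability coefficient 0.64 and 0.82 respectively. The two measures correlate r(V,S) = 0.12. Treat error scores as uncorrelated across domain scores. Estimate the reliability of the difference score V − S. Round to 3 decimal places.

Var(V−S) = 1 + 1 − 2·0.12 = 2 − 0.24 = 1.76.
With uncorrelated errors the cross-covariances are all true-score covariance, so they carry over unchanged; only the diagonal terms shrink to ρᵢσᵢ².
True-score variance = [0.64 + 0.82] − 0.24 = 1.46 − 0.24 = 1.22.
Reliability = 1.22 / 1.76 = 0.693.

0.693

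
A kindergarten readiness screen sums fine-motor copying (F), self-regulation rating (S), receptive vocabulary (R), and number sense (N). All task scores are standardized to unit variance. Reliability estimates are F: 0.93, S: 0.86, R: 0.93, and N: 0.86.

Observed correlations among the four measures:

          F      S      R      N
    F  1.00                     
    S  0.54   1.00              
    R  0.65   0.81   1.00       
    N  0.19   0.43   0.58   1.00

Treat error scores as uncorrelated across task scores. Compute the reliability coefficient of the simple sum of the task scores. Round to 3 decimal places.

0.960

Var(F+S+R+N) = 4 + 2·[0.54 + 0.65 + 0.19 + 0.81 + 0.43 + 0.58] = 4 + 6.4 = 10.4.
Under uncorrelated errors the observed covariances equal the true-score covariances, so only the own-variance terms attenuate.
True-score variance = [0.93 + 0.86 + 0.93 + 0.86] + 6.4 = 3.58 + 6.4 = 9.98.
Reliability = 9.98 / 10.4 = 0.960.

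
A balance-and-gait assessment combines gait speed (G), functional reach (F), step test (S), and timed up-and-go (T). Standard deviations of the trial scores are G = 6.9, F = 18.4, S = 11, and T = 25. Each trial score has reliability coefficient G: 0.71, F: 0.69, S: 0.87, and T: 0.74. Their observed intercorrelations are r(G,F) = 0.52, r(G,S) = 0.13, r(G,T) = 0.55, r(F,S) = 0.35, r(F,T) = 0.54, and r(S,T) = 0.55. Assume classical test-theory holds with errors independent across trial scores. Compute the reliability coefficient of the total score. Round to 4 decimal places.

Var(G+F+S+T) = 6.9² + 18.4² + 11² + 25² + 2·[6.9·18.4·0.52 + 6.9·11·0.13 + 6.9·25·0.55 + 18.4·11·0.35 + 18.4·25·0.54 + 11·25·0.55] = 1132.17 + 1282.5 = 2414.67.
With uncorrelated errors the cross-covariances are all true-score covariance, so they carry over unchanged; only the diagonal terms shrink to ρᵢσᵢ².
True-score variance = [6.9²·0.71 + 18.4²·0.69 + 11²·0.87 + 25²·0.74] + 1282.5 = 835.179 + 1282.5 = 2117.68.
Reliability = 2117.68 / 2414.67 = 0.8770.

0.8770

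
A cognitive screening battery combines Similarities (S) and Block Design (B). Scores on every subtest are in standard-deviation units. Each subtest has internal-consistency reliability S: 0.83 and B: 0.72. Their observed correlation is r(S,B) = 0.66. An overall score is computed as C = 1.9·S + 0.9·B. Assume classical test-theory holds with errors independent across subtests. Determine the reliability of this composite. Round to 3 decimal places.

0.874

Var(C) = 1.9² + 0.9² + 2·[1.71·0.66] = 4.42 + 2.2572 = 6.6772.
Because errors are independent across components, Cov(Tᵢ,Tⱼ) = Cov(Xᵢ,Xⱼ); the off-diagonal part of the true-score variance is the same as above.
True-score variance = [1.9²·0.83 + 0.9²·0.72] + 2.2572 = 3.5795 + 2.2572 = 5.8367.
Reliability = 5.8367 / 6.6772 = 0.874.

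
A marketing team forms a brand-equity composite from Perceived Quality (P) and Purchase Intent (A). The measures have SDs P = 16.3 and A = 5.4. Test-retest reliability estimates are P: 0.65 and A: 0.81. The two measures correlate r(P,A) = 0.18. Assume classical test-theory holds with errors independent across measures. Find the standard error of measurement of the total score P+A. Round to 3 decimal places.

Var(total) = 294.85 + 31.6872 = 326.537.
True-score variance = 196.318 + 31.6872 = 228.005, so reliability = 0.6983.
Error variance = 326.537 − 228.005 = 98.5319; SEM = √98.5319 = 9.926.

9.926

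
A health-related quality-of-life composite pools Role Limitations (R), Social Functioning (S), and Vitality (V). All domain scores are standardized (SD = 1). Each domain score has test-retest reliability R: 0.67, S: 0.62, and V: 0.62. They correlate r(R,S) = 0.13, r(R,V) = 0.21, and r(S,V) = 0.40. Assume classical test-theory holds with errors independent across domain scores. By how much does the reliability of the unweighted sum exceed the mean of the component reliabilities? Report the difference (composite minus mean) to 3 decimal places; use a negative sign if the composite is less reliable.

Var(sum) = 3 + 1.48 = 4.48; true-score variance = 1.91 + 1.48 = 3.39; composite reliability = 0.7567.
Mean component reliability = 0.6367.
Difference = 0.7567 − 0.6367 = 0.120.

0.120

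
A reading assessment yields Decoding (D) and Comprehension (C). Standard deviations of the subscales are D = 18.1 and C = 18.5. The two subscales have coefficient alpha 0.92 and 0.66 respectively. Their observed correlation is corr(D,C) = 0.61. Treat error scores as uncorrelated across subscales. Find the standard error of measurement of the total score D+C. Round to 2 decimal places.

11.94

Var(total) = 669.86 + 408.517 = 1078.38.
True-score variance = 527.286 + 408.517 = 935.803, so reliability = 0.8678.
Error variance = 1078.38 − 935.803 = 142.574; SEM = √142.574 = 11.94.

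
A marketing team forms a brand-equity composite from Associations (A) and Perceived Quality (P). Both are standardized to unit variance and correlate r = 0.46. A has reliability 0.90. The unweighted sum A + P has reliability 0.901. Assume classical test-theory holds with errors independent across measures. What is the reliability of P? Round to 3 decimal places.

Var(A+P) = 2 + 2·0.46 = 2.920.
True-score variance = ρ_A + ρ_P + 2·0.46, so 0.901 = (0.90 + ρ_P + 0.92) / 2.920.
ρ_P = 0.901·2.920 − 0.90 − 0.92 = 0.811.

0.811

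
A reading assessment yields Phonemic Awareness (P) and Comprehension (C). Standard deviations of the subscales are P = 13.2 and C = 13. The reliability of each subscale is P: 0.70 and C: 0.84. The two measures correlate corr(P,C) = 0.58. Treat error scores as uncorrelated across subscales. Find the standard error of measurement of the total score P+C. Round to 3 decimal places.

8.906

Var(total) = 343.24 + 199.056 = 542.296.
True-score variance = 263.928 + 199.056 = 462.984, so reliability = 0.8537.
Error variance = 542.296 − 462.984 = 79.312; SEM = √79.312 = 8.906.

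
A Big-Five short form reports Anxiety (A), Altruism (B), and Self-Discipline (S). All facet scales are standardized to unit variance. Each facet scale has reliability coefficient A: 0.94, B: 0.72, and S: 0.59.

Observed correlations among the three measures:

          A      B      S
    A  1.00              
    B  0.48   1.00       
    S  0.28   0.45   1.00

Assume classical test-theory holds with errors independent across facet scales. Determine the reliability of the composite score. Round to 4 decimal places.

Var(A+B+S) = 3 + 2·[0.48 + 0.28 + 0.45] = 3 + 2.42 = 5.42.
With uncorrelated errors the cross-covariances are all true-score covariance, so they carry over unchanged; only the diagonal terms shrink to ρᵢσᵢ².
True-score variance = [0.94 + 0.72 + 0.59] + 2.42 = 2.25 + 2.42 = 4.67.
Reliability = 4.67 / 5.42 = 0.8616.

0.8616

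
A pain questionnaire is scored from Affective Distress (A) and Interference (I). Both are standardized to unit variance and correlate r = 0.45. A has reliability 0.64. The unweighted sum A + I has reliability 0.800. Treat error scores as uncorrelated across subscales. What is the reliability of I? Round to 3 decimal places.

0.780

Var(A+I) = 2 + 2·0.45 = 2.900.
True-score variance = ρ_A + ρ_I + 2·0.45, so 0.800 = (0.64 + ρ_I + 0.90) / 2.900.
ρ_I = 0.800·2.900 − 0.64 − 0.90 = 0.780.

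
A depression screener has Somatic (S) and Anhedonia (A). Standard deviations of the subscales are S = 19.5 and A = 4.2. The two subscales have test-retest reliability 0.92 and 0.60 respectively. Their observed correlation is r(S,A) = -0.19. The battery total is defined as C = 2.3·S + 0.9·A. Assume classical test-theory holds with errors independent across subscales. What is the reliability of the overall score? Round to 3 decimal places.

0.915

Var(C) = 2.3²·19.5² + 0.9²·4.2² + 2·[2.07·19.5·4.2·(-0.19)] = 2025.81 − 64.4225 = 1961.39.
Under uncorrelated errors the observed covariances equal the true-score covariances, so only the own-variance terms attenuate.
True-score variance = [2.3²·19.5²·0.92 + 0.9²·4.2²·0.60] − 64.4225 = 1859.17 − 64.4225 = 1794.75.
Reliability = 1794.75 / 1961.39 = 0.915.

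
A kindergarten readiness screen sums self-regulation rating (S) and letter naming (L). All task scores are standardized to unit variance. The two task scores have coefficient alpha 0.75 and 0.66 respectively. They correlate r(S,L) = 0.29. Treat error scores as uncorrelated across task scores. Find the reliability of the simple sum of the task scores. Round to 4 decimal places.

0.7713

Var(S+L) = 2 + 2·[0.29] = 2 + 0.58 = 2.58.
Because errors are independent across components, Cov(Tᵢ,Tⱼ) = Cov(Xᵢ,Xⱼ); the off-diagonal part of the true-score variance is the same as above.
True-score variance = [0.75 + 0.66] + 0.58 = 1.41 + 0.58 = 1.99.
Reliability = 1.99 / 2.58 = 0.7713.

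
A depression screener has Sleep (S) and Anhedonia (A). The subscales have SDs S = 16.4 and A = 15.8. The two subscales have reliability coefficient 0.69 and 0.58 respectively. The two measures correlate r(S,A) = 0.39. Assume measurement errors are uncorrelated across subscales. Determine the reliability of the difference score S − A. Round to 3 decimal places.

0.405

Var(S−A) = 16.4² + 15.8² − 2·16.4·15.8·0.39 = 518.6 − 202.114 = 316.486.
Because errors are independent across components, Cov(Tᵢ,Tⱼ) = Cov(Xᵢ,Xⱼ); the off-diagonal part of the true-score variance is the same as above.
True-score variance = [16.4²·0.69 + 15.8²·0.58] − 202.114 = 330.374 − 202.114 = 128.26.
Reliability = 128.26 / 316.486 = 0.405.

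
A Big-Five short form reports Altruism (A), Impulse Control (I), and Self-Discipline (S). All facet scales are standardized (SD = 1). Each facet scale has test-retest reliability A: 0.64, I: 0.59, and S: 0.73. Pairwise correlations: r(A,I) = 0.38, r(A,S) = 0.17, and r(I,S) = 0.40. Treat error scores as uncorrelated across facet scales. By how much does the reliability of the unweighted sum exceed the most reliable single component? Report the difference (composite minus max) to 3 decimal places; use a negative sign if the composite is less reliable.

Var(sum) = 3 + 1.9 = 4.9; true-score variance = 1.96 + 1.9 = 3.86; composite reliability = 0.7878.
Max component reliability = 0.7300.
Difference = 0.7878 − 0.7300 = 0.058.

0.058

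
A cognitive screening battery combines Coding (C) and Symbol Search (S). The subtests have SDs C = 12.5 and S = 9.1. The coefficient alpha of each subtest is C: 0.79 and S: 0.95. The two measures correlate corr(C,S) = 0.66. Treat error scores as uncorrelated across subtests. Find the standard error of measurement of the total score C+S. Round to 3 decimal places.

Var(total) = 239.06 + 150.15 = 389.21.
True-score variance = 202.107 + 150.15 = 352.257, so reliability = 0.9051.
Error variance = 389.21 − 352.257 = 36.953; SEM = √36.953 = 6.079.

6.079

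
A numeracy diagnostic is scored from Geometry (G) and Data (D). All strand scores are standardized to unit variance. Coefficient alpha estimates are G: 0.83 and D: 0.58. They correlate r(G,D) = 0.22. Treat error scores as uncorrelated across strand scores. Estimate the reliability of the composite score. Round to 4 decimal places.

Var(G+D) = 2 + 2·[0.22] = 2 + 0.44 = 2.44.
With uncorrelated errors the cross-covariances are all true-score covariance, so they carry over unchanged; only the diagonal terms shrink to ρᵢσᵢ².
True-score variance = [0.83 + 0.58] + 0.44 = 1.41 + 0.44 = 1.85.
Reliability = 1.85 / 2.44 = 0.7582.

0.7582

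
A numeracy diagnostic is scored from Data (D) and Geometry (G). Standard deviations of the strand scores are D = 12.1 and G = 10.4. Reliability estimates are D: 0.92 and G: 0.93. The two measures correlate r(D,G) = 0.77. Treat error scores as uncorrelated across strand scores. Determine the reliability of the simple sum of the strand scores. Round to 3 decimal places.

Var(D+G) = 12.1² + 10.4² + 2·[12.1·10.4·0.77] = 254.57 + 193.794 = 448.364.
With uncorrelated errors the cross-covariances are all true-score covariance, so they carry over unchanged; only the diagonal terms shrink to ρᵢσᵢ².
True-score variance = [12.1²·0.92 + 10.4²·0.93] + 193.794 = 235.286 + 193.794 = 429.08.
Reliability = 429.08 / 448.364 = 0.957.

0.957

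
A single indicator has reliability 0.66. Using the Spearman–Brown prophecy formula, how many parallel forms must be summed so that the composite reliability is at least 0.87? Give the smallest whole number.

4

k ≥ ρ*(1−ρ₁)/(ρ₁(1−ρ*)) = 0.87·0.34 / (0.66·0.13) = 3.448.
Smallest integer k = 4.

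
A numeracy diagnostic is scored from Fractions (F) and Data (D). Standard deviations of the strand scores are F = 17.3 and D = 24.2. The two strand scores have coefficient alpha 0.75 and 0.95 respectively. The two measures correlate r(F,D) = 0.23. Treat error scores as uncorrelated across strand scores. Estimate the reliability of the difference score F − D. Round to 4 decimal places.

Var(F−D) = 17.3² + 24.2² − 2·17.3·24.2·0.23 = 884.93 − 192.584 = 692.346.
Because errors are independent across components, Cov(Tᵢ,Tⱼ) = Cov(Xᵢ,Xⱼ); the off-diagonal part of the true-score variance is the same as above.
True-score variance = [17.3²·0.75 + 24.2²·0.95] − 192.584 = 780.825 − 192.584 = 588.242.
Reliability = 588.242 / 692.346 = 0.8496.

0.8496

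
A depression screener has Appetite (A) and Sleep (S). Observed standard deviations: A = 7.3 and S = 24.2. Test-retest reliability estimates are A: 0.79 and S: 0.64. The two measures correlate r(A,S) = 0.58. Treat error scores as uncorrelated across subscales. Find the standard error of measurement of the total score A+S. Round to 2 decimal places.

14.90

Var(total) = 638.93 + 204.926 = 843.856.
True-score variance = 416.909 + 204.926 = 621.834, so reliability = 0.7369.
Error variance = 843.856 − 621.834 = 222.021; SEM = √222.021 = 14.90.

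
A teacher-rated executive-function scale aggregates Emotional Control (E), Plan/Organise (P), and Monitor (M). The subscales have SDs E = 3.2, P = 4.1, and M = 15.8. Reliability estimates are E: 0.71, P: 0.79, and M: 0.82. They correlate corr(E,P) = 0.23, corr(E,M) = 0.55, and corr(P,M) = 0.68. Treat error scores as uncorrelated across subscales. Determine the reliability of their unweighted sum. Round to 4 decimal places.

0.8794

Var(E+P+M) = 3.2² + 4.1² + 15.8² + 2·[3.2·4.1·0.23 + 3.2·15.8·0.55 + 4.1·15.8·0.68] = 276.69 + 149.752 = 426.442.
With uncorrelated errors the cross-covariances are all true-score covariance, so they carry over unchanged; only the diagonal terms shrink to ρᵢσᵢ².
True-score variance = [3.2²·0.71 + 4.1²·0.79 + 15.8²·0.82] + 149.752 = 225.255 + 149.752 = 375.007.
Reliability = 375.007 / 426.442 = 0.8794.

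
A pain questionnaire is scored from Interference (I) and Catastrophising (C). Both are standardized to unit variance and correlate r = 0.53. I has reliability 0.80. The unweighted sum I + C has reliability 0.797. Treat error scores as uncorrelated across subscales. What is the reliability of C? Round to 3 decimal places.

0.579

Var(I+C) = 2 + 2·0.53 = 3.060.
True-score variance = ρ_I + ρ_C + 2·0.53, so 0.797 = (0.80 + ρ_C + 1.06) / 3.060.
ρ_C = 0.797·3.060 − 0.80 − 1.06 = 0.579.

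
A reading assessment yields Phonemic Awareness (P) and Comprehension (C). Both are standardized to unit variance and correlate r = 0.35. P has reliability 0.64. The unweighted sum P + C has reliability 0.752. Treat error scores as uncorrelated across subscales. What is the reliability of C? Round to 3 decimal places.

Var(P+C) = 2 + 2·0.35 = 2.700.
True-score variance = ρ_P + ρ_C + 2·0.35, so 0.752 = (0.64 + ρ_C + 0.70) / 2.700.
ρ_C = 0.752·2.700 − 0.64 − 0.70 = 0.690.

0.690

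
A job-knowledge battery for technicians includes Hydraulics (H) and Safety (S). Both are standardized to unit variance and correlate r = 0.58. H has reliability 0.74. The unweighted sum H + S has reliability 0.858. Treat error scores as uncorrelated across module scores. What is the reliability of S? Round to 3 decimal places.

0.811

Var(H+S) = 2 + 2·0.58 = 3.160.
True-score variance = ρ_H + ρ_S + 2·0.58, so 0.858 = (0.74 + ρ_S + 1.16) / 3.160.
ρ_S = 0.858·3.160 − 0.74 − 1.16 = 0.811.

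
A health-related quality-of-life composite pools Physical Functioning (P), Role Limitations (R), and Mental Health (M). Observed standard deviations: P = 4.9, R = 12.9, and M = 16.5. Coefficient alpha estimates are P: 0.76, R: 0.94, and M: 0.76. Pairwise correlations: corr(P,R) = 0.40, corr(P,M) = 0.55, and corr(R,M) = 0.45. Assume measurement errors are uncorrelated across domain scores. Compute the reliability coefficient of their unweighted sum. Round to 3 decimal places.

Var(P+R+M) = 4.9² + 12.9² + 16.5² + 2·[4.9·12.9·0.40 + 4.9·16.5·0.55 + 12.9·16.5·0.45] = 462.67 + 331.068 = 793.738.
Because errors are independent across components, Cov(Tᵢ,Tⱼ) = Cov(Xᵢ,Xⱼ); the off-diagonal part of the true-score variance is the same as above.
True-score variance = [4.9²·0.76 + 12.9²·0.94 + 16.5²·0.76] + 331.068 = 381.583 + 331.068 = 712.651.
Reliability = 712.651 / 793.738 = 0.898.

0.898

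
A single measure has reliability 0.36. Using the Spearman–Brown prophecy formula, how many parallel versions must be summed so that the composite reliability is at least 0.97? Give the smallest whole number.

58

k ≥ ρ*(1−ρ₁)/(ρ₁(1−ρ*)) = 0.97·0.64 / (0.36·0.03) = 57.481.
Smallest integer k = 58.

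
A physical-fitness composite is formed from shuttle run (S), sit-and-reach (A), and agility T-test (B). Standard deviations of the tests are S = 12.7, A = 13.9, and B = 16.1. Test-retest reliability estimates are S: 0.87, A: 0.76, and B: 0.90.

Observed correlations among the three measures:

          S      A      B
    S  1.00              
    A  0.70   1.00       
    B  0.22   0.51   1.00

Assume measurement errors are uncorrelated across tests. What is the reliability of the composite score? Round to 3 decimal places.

Var(S+A+B) = 12.7² + 13.9² + 16.1² + 2·[12.7·13.9·0.70 + 12.7·16.1·0.22 + 13.9·16.1·0.51] = 613.71 + 565.375 = 1179.08.
Because errors are independent across components, Cov(Tᵢ,Tⱼ) = Cov(Xᵢ,Xⱼ); the off-diagonal part of the true-score variance is the same as above.
True-score variance = [12.7²·0.87 + 13.9²·0.76 + 16.1²·0.90] + 565.375 = 520.451 + 565.375 = 1085.83.
Reliability = 1085.83 / 1179.08 = 0.921.

0.921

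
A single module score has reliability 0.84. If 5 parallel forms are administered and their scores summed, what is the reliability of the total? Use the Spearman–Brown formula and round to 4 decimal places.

ρ_k = kρ / (1 + (k−1)ρ) = 5·0.84 / (1 + 4·0.84) = 4.200 / 4.360 = 0.9633.

0.9633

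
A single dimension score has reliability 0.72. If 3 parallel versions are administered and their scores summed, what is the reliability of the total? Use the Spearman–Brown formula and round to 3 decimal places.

0.885

ρ_k = kρ / (1 + (k−1)ρ) = 3·0.72 / (1 + 2·0.72) = 2.160 / 2.440 = 0.885.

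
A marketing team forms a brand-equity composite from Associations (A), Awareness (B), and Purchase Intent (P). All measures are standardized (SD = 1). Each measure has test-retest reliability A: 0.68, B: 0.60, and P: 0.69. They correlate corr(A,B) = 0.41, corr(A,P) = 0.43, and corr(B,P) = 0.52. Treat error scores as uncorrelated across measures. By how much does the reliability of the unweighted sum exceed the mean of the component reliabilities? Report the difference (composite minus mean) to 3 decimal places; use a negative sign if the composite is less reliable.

Var(sum) = 3 + 2.72 = 5.72; true-score variance = 1.97 + 2.72 = 4.69; composite reliability = 0.8199.
Mean component reliability = 0.6567.
Difference = 0.8199 − 0.6567 = 0.163.

0.163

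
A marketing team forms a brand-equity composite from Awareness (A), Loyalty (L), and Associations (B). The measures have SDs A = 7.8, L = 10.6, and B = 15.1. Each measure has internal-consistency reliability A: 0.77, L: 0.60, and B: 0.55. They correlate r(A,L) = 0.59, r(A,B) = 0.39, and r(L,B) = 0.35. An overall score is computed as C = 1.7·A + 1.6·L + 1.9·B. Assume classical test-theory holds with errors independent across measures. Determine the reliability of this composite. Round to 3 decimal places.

0.760

Var(C) = 1.7²·7.8² + 1.6²·10.6² + 1.9²·15.1² + 2·[2.72·7.8·10.6·0.59 + 3.23·7.8·15.1·0.39 + 3.04·10.6·15.1·0.35] = 1286.59 + 902.712 = 2189.3.
With uncorrelated errors the cross-covariances are all true-score covariance, so they carry over unchanged; only the diagonal terms shrink to ρᵢσᵢ².
True-score variance = [1.7²·7.8²·0.77 + 1.6²·10.6²·0.60 + 1.9²·15.1²·0.55] + 902.712 = 760.686 + 902.712 = 1663.4.
Reliability = 1663.4 / 2189.3 = 0.760.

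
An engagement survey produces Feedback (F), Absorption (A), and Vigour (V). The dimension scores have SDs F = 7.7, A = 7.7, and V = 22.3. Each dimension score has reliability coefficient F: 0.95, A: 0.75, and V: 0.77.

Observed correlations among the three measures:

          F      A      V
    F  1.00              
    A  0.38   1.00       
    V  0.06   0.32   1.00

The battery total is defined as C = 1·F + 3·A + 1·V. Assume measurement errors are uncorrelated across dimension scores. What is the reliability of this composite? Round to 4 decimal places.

Var(C) = 7.7² + 3²·7.7² + 22.3² + 2·[3·7.7·7.7·0.38 + 7.7·22.3·0.06 + 3·7.7·22.3·0.32] = 1090.19 + 485.47 = 1575.66.
Because errors are independent across components, Cov(Tᵢ,Tⱼ) = Cov(Xᵢ,Xⱼ); the off-diagonal part of the true-score variance is the same as above.
True-score variance = [7.7²·0.95 + 3²·7.7²·0.75 + 22.3²·0.77] + 485.47 = 839.446 + 485.47 = 1324.92.
Reliability = 1324.92 / 1575.66 = 0.8409.

0.8409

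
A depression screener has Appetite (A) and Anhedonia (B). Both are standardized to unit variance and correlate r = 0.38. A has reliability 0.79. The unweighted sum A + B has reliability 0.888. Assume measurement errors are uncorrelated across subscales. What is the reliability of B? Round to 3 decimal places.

0.901

Var(A+B) = 2 + 2·0.38 = 2.760.
True-score variance = ρ_A + ρ_B + 2·0.38, so 0.888 = (0.79 + ρ_B + 0.76) / 2.760.
ρ_B = 0.888·2.760 − 0.79 − 0.76 = 0.901.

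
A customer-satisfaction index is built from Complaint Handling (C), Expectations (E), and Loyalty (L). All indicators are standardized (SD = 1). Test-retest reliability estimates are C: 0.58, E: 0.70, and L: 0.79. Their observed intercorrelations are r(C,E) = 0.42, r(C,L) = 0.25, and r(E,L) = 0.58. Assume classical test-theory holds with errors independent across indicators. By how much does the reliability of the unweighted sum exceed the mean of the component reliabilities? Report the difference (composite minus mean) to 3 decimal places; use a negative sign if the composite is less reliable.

0.141

Var(sum) = 3 + 2.5 = 5.5; true-score variance = 2.07 + 2.5 = 4.57; composite reliability = 0.8309.
Mean component reliability = 0.6900.
Difference = 0.8309 − 0.6900 = 0.141.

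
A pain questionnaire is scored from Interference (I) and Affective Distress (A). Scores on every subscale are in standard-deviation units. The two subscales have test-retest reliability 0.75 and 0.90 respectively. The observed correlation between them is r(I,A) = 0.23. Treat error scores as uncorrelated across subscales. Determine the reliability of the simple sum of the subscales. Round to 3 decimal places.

Var(I+A) = 2 + 2·[0.23] = 2 + 0.46 = 2.46.
Under uncorrelated errors the observed covariances equal the true-score covariances, so only the own-variance terms attenuate.
True-score variance = [0.75 + 0.90] + 0.46 = 1.65 + 0.46 = 2.11.
Reliability = 2.11 / 2.46 = 0.858.

0.858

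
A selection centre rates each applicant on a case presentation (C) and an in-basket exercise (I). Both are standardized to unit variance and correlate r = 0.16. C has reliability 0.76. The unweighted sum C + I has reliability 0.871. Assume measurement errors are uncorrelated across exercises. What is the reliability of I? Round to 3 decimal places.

0.941

Var(C+I) = 2 + 2·0.16 = 2.320.
True-score variance = ρ_C + ρ_I + 2·0.16, so 0.871 = (0.76 + ρ_I + 0.32) / 2.320.
ρ_I = 0.871·2.320 − 0.76 − 0.32 = 0.941.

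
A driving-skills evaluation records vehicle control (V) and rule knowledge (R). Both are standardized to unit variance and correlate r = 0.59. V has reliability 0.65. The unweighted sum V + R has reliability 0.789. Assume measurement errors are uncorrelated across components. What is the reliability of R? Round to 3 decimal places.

0.679

Var(V+R) = 2 + 2·0.59 = 3.180.
True-score variance = ρ_V + ρ_R + 2·0.59, so 0.789 = (0.65 + ρ_R + 1.18) / 3.180.
ρ_R = 0.789·3.180 − 0.65 − 1.18 = 0.679.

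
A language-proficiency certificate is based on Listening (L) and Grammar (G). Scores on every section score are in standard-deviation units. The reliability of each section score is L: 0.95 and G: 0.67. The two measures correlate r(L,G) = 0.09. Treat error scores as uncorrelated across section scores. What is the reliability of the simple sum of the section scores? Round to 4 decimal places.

Var(L+G) = 2 + 2·[0.09] = 2 + 0.18 = 2.18.
Under uncorrelated errors the observed covariances equal the true-score covariances, so only the own-variance terms attenuate.
True-score variance = [0.95 + 0.67] + 0.18 = 1.62 + 0.18 = 1.8.
Reliability = 1.8 / 2.18 = 0.8257.

0.8257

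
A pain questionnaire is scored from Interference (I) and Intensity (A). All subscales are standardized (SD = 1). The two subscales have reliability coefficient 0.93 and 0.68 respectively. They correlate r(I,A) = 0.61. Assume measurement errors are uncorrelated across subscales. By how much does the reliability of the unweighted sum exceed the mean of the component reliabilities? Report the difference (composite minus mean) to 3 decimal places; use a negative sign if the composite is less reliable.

Var(sum) = 2 + 1.22 = 3.22; true-score variance = 1.61 + 1.22 = 2.83; composite reliability = 0.8789.
Mean component reliability = 0.8050.
Difference = 0.8789 − 0.8050 = 0.074.

0.074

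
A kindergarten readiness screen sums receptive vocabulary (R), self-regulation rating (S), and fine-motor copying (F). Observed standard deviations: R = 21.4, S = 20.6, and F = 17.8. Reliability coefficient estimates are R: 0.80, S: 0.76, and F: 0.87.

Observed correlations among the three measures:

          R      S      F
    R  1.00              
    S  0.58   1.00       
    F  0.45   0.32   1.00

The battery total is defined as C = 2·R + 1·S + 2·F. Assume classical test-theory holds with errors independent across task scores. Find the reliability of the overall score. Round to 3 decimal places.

Var(C) = 2²·21.4² + 20.6² + 2²·17.8² + 2·[2·21.4·20.6·0.58 + 4·21.4·17.8·0.45 + 2·20.6·17.8·0.32] = 3523.56 + 2863.41 = 6386.97.
Because errors are independent across components, Cov(Tᵢ,Tⱼ) = Cov(Xᵢ,Xⱼ); the off-diagonal part of the true-score variance is the same as above.
True-score variance = [2²·21.4²·0.80 + 20.6²·0.76 + 2²·17.8²·0.87] + 2863.41 = 2890.59 + 2863.41 = 5754.
Reliability = 5754 / 6386.97 = 0.901.

0.901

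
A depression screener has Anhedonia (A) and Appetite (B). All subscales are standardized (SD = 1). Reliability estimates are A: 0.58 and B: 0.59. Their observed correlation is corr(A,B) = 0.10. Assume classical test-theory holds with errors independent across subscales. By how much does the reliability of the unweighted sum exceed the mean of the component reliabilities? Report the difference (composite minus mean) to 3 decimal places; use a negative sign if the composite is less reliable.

0.038

Var(sum) = 2 + 0.2 = 2.2; true-score variance = 1.17 + 0.2 = 1.37; composite reliability = 0.6227.
Mean component reliability = 0.5850.
Difference = 0.6227 − 0.5850 = 0.038.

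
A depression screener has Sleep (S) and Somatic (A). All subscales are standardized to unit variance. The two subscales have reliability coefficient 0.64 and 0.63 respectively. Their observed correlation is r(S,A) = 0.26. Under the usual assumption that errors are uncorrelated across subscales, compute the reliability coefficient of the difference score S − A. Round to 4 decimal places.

Var(S−A) = 1 + 1 − 2·0.26 = 2 − 0.52 = 1.48.
Under uncorrelated errors the observed covariances equal the true-score covariances, so only the own-variance terms attenuate.
True-score variance = [0.64 + 0.63] − 0.52 = 1.27 − 0.52 = 0.75.
Reliability = 0.75 / 1.48 = 0.5068.

0.5068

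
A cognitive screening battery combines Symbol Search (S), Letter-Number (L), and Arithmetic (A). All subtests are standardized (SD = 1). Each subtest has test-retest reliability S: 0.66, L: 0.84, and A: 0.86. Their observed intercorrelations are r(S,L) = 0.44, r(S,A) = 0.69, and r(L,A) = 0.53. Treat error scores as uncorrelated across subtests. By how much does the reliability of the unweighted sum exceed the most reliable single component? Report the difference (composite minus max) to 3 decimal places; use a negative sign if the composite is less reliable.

0.039

Var(sum) = 3 + 3.32 = 6.32; true-score variance = 2.36 + 3.32 = 5.68; composite reliability = 0.8987.
Max component reliability = 0.8600.
Difference = 0.8987 − 0.8600 = 0.039.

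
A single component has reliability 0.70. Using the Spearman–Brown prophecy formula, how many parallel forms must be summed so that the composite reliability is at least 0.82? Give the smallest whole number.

2

k ≥ ρ*(1−ρ₁)/(ρ₁(1−ρ*)) = 0.82·0.30 / (0.70·0.18) = 1.952.
Smallest integer k = 2.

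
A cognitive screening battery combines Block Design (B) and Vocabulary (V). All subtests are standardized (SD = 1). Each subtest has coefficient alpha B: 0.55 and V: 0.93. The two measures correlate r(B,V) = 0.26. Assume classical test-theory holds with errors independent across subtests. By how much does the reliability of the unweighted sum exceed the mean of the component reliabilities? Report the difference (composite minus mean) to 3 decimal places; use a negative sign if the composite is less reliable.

Var(sum) = 2 + 0.52 = 2.52; true-score variance = 1.48 + 0.52 = 2; composite reliability = 0.7937.
Mean component reliability = 0.7400.
Difference = 0.7937 − 0.7400 = 0.054.

0.054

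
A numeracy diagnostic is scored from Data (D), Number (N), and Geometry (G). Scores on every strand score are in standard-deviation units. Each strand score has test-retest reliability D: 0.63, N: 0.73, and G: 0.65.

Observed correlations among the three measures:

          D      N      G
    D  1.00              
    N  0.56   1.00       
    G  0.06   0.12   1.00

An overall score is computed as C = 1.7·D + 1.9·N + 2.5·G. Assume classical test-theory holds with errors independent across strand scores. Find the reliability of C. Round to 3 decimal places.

Var(C) = 1.7² + 1.9² + 2.5² + 2·[3.23·0.56 + 4.25·0.06 + 4.75·0.12] = 12.75 + 5.2676 = 18.0176.
Because errors are independent across components, Cov(Tᵢ,Tⱼ) = Cov(Xᵢ,Xⱼ); the off-diagonal part of the true-score variance is the same as above.
True-score variance = [1.7²·0.63 + 1.9²·0.73 + 2.5²·0.65] + 5.2676 = 8.5185 + 5.2676 = 13.7861.
Reliability = 13.7861 / 18.0176 = 0.765.

0.765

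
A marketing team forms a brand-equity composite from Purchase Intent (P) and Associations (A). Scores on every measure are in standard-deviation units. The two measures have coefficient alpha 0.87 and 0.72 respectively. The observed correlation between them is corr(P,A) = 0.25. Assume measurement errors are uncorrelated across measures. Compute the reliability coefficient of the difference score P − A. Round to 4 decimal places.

0.7267

Var(P−A) = 1 + 1 − 2·0.25 = 2 − 0.5 = 1.5.
Under uncorrelated errors the observed covariances equal the true-score covariances, so only the own-variance terms attenuate.
True-score variance = [0.87 + 0.72] − 0.5 = 1.59 − 0.5 = 1.09.
Reliability = 1.09 / 1.5 = 0.7267.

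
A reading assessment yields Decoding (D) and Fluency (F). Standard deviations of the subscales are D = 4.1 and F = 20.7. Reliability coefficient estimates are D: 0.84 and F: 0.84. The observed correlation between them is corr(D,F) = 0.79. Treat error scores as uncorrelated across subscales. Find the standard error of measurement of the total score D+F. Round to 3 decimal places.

Var(total) = 445.3 + 134.095 = 579.395.
True-score variance = 374.052 + 134.095 = 508.147, so reliability = 0.8770.
Error variance = 579.395 − 508.147 = 71.248; SEM = √71.248 = 8.441.

8.441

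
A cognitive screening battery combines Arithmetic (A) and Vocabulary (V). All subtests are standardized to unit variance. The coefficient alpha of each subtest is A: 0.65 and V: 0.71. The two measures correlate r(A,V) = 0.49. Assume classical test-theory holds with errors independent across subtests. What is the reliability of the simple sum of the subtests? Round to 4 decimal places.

Var(A+V) = 2 + 2·[0.49] = 2 + 0.98 = 2.98.
Under uncorrelated errors the observed covariances equal the true-score covariances, so only the own-variance terms attenuate.
True-score variance = [0.65 + 0.71] + 0.98 = 1.36 + 0.98 = 2.34.
Reliability = 2.34 / 2.98 = 0.7852.

0.7852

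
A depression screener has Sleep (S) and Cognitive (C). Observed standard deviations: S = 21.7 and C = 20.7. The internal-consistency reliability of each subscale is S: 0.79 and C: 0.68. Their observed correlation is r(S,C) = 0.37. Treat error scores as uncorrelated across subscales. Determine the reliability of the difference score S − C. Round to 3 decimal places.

Var(S−C) = 21.7² + 20.7² − 2·21.7·20.7·0.37 = 899.38 − 332.401 = 566.979.
With uncorrelated errors the cross-covariances are all true-score covariance, so they carry over unchanged; only the diagonal terms shrink to ρᵢσᵢ².
True-score variance = [21.7²·0.79 + 20.7²·0.68] − 332.401 = 663.376 − 332.401 = 330.976.
Reliability = 330.976 / 566.979 = 0.584.

0.584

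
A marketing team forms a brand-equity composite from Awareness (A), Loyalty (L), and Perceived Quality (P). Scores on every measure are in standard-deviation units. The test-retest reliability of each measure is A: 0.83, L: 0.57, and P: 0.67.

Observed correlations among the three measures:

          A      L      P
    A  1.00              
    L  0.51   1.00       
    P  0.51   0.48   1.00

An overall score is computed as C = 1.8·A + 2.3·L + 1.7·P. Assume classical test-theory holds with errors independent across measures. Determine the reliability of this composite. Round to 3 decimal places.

0.832

Var(C) = 1.8² + 2.3² + 1.7² + 2·[4.14·0.51 + 3.06·0.51 + 3.91·0.48] = 11.42 + 11.0976 = 22.5176.
Under uncorrelated errors the observed covariances equal the true-score covariances, so only the own-variance terms attenuate.
True-score variance = [1.8²·0.83 + 2.3²·0.57 + 1.7²·0.67] + 11.0976 = 7.6408 + 11.0976 = 18.7384.
Reliability = 18.7384 / 22.5176 = 0.832.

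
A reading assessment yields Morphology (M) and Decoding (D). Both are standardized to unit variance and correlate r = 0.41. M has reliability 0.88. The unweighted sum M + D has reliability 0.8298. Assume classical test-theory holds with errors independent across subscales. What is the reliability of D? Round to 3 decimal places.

Var(M+D) = 2 + 2·0.41 = 2.820.
True-score variance = ρ_M + ρ_D + 2·0.41, so 0.8298 = (0.88 + ρ_D + 0.82) / 2.820.
ρ_D = 0.8298·2.820 − 0.88 − 0.82 = 0.640.

0.640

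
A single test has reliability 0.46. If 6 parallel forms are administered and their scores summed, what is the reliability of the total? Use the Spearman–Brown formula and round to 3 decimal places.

ρ_k = kρ / (1 + (k−1)ρ) = 6·0.46 / (1 + 5·0.46) = 2.760 / 3.300 = 0.836.

0.836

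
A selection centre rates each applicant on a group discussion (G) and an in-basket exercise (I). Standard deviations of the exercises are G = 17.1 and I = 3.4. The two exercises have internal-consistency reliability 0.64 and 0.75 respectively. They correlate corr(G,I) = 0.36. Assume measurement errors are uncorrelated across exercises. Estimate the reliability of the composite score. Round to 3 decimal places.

Var(G+I) = 17.1² + 3.4² + 2·[17.1·3.4·0.36] = 303.97 + 41.8608 = 345.831.
With uncorrelated errors the cross-covariances are all true-score covariance, so they carry over unchanged; only the diagonal terms shrink to ρᵢσᵢ².
True-score variance = [17.1²·0.64 + 3.4²·0.75] + 41.8608 = 195.812 + 41.8608 = 237.673.
Reliability = 237.673 / 345.831 = 0.687.

0.687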